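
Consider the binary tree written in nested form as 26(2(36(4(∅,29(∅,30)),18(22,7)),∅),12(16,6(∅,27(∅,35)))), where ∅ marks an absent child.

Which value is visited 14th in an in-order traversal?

35

In-order visits the left subtree, then the node, then the right subtree.
At 26: go left to 2.
  At 2: go left to 36.
    At 36: go left to 4.
      At 4: no left child.
      Visit 4.
      At 4: go right to 29.
        At 29: no left child.
        Visit 29.
        At 29: go right to 30.
          30 is a leaf — visit 30.
    Visit 36.
    At 36: go right to 18.
      At 18: go left to 22.
        22 is a leaf — visit 22.
      Visit 18.
      At 18: go right to 7.
        7 is a leaf — visit 7.
  Visit 2.
  At 2: no right child.
Visit 26.
At 26: go right to 12.
  At 12: go left to 16.
    16 is a leaf — visit 16.
  Visit 12.
  At 12: go right to 6.
    At 6: no left child.
    Visit 6.
    At 6: go right to 27.
      At 27: no left child.
      Visit 27.
      At 27: go right to 35.
        35 is a leaf — visit 35.
Full in-order sequence: 4, 29, 30, 36, 22, 18, 7, 2, 26, 16, 12, 6, 27, 35.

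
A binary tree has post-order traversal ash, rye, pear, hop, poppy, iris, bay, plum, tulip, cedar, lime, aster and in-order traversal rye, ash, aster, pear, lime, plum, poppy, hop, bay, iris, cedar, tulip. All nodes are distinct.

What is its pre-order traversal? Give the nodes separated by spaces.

The last element of post-order is the root; it splits in-order into left and right subtrees.
Root aster: left subtree has 2 nodes {rye, ash}, right has 9 {pear, lime, plum, poppy, hop, bay, iris, cedar, tulip}.
  Root rye: left subtree has 0 nodes { }, right has 1 {ash}.
  Root lime: left subtree has 1 node {pear}, right has 7 {plum, poppy, hop, bay, iris, cedar, tulip}.
    Root cedar: left subtree has 5 nodes {plum, poppy, hop, bay, iris}, right has 1 {tulip}.
      Root plum: left subtree has 0 nodes { }, right has 4 {poppy, hop, bay, iris}.
        Root bay: left subtree has 2 nodes {poppy, hop}, right has 1 {iris}.
          Root poppy: left subtree has 0 nodes { }, right has 1 {hop}.

aster rye ash lime pear cedar plum bay poppy hop iris tulip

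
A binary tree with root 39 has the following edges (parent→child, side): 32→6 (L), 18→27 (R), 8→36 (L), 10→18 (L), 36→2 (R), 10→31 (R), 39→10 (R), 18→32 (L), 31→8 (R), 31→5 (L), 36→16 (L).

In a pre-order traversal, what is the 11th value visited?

Pre-order visits the node, then its left subtree, then its right subtree.
Visit 39.
At 39: no left child.
At 39: go right to 10.
  Visit 10.
  At 10: go left to 18.
    Visit 18.
    At 18: go left to 32.
      Visit 32.
      At 32: go left to 6.
        6 is a leaf — visit 6.
      At 32: no right child.
    At 18: go right to 27.
      27 is a leaf — visit 27.
  At 10: go right to 31.
    Visit 31.
    At 31: go left to 5.
      5 is a leaf — visit 5.
    At 31: go right to 8.
      Visit 8.
      At 8: go left to 36.
        Visit 36.
        At 36: go left to 16.
          16 is a leaf — visit 16.
        At 36: go right to 2.
          2 is a leaf — visit 2.
      At 8: no right child.
Full pre-order sequence: 39, 10, 18, 32, 6, 27, 31, 5, 8, 36, 16, 2.

16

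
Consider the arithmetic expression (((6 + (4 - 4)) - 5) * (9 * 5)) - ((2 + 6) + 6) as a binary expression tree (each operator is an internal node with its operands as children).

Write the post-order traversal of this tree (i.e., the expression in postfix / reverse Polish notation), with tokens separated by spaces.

Post-order on an expression tree gives postfix notation: for each operator, emit left operand, right operand, then the operator.

6 4 4 - + 5 - 9 5 * * 2 6 + 6 + -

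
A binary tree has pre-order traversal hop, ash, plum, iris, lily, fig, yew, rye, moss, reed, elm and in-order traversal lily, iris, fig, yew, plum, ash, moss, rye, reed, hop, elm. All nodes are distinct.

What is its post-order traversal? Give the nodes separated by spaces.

The first element of pre-order is the root; it splits in-order into left and right subtrees.
Root hop: left subtree has 9 nodes {lily, iris, fig, yew, plum, ash, moss, rye, reed}, right has 1 {elm}.
  Root ash: left subtree has 5 nodes {lily, iris, fig, yew, plum}, right has 3 {moss, rye, reed}.
    Root plum: left subtree has 4 nodes {lily, iris, fig, yew}, right has 0 { }.
      Root iris: left subtree has 1 node {lily}, right has 2 {fig, yew}.
        Root fig: left subtree has 0 nodes { }, right has 1 {yew}.
    Root rye: left subtree has 1 node {moss}, right has 1 {reed}.

lily yew fig iris plum moss reed rye ash elm hop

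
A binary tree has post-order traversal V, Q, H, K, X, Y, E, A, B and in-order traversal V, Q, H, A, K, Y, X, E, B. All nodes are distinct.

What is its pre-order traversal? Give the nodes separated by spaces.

The last element of post-order is the root; it splits in-order into left and right subtrees.
Root B: left subtree has 8 nodes {V, Q, H, A, K, Y, X, E}, right has 0 { }.
  Root A: left subtree has 3 nodes {V, Q, H}, right has 4 {K, Y, X, E}.
    Root H: left subtree has 2 nodes {V, Q}, right has 0 { }.
      Root Q: left subtree has 1 node {V}, right has 0 { }.
    Root E: left subtree has 3 nodes {K, Y, X}, right has 0 { }.
      Root Y: left subtree has 1 node {K}, right has 1 {X}.

B A H Q V E Y K X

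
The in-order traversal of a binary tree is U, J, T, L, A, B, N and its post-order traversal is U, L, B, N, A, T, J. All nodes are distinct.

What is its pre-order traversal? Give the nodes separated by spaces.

The last element of post-order is the root; it splits in-order into left and right subtrees.
Root J: left subtree has 1 node {U}, right has 5 {T, L, A, B, N}.
  Root T: left subtree has 0 nodes { }, right has 4 {L, A, B, N}.
    Root A: left subtree has 1 node {L}, right has 2 {B, N}.
      Root N: left subtree has 1 node {B}, right has 0 { }.

J U T A L N B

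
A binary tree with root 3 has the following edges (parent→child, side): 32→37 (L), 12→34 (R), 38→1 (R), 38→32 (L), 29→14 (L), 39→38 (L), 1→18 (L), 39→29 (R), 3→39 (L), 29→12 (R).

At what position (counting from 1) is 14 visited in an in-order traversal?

In-order visits the left subtree, then the node, then the right subtree.
At 3: go left to 39.
  At 39: go left to 38.
    At 38: go left to 32.
      At 32: go left to 37.
        37 is a leaf — visit 37.
      Visit 32.
      At 32: no right child.
    Visit 38.
    At 38: go right to 1.
      At 1: go left to 18.
        18 is a leaf — visit 18.
      Visit 1.
      At 1: no right child.
  Visit 39.
  At 39: go right to 29.
    At 29: go left to 14.
      14 is a leaf — visit 14.
    Visit 29.
    At 29: go right to 12.
      At 12: no left child.
      Visit 12.
      At 12: go right to 34.
        34 is a leaf — visit 34.
Visit 3.
At 3: no right child.
Full in-order sequence: 37, 32, 38, 18, 1, 39, 14, 29, 12, 34, 3.

7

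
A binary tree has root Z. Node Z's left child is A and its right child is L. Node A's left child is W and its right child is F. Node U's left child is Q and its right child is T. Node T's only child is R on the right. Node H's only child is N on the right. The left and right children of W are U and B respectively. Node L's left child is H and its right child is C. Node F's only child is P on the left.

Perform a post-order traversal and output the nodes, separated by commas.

Post-order visits the left subtree, then the right subtree, then the node.
At Z: go left to A.
  At A: go left to W.
    At W: go left to U.
      At U: go left to Q.
        Q is a leaf — visit Q.
      At U: go right to T.
        At T: no left child.
        At T: go right to R.
          R is a leaf — visit R.
        Visit T.
      Visit U.
    At W: go right to B.
      B is a leaf — visit B.
    Visit W.
  At A: go right to F.
    At F: go left to P.
      P is a leaf — visit P.
    At F: no right child.
    Visit F.
  Visit A.
At Z: go right to L.
  At L: go left to H.
    At H: no left child.
    At H: go right to N.
      N is a leaf — visit N.
    Visit H.
  At L: go right to C.
    C is a leaf — visit C.
  Visit L.
Visit Z.

Q, R, T, U, B, W, P, F, A, N, H, C, L, Z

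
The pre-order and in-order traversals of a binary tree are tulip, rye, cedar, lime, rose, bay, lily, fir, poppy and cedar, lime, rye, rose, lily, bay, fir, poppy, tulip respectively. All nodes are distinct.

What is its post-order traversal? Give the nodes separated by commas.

lime, cedar, lily, poppy, fir, bay, rose, rye, tulip

The first element of pre-order is the root; it splits in-order into left and right subtrees.
Root tulip: left subtree has 8 nodes {cedar, lime, rye, rose, lily, bay, fir, poppy}, right has 0 { }.
  Root rye: left subtree has 2 nodes {cedar, lime}, right has 5 {rose, lily, bay, fir, poppy}.
    Root cedar: left subtree has 0 nodes { }, right has 1 {lime}.
    Root rose: left subtree has 0 nodes { }, right has 4 {lily, bay, fir, poppy}.
      Root bay: left subtree has 1 node {lily}, right has 2 {fir, poppy}.
        Root fir: left subtree has 0 nodes { }, right has 1 {poppy}.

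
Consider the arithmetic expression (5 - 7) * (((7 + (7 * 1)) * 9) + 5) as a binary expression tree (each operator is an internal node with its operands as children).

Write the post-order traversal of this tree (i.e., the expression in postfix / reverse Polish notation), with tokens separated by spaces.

Post-order on an expression tree gives postfix notation: for each operator, emit left operand, right operand, then the operator.

5 7 - 7 7 1 * + 9 * 5 + *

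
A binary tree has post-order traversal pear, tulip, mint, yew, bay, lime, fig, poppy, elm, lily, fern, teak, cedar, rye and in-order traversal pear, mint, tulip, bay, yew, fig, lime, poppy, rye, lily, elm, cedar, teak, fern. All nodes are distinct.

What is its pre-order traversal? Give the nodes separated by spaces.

The last element of post-order is the root; it splits in-order into left and right subtrees.
Root rye: left subtree has 8 nodes {pear, mint, tulip, bay, yew, fig, lime, poppy}, right has 5 {lily, elm, cedar, teak, fern}.
  Root poppy: left subtree has 7 nodes {pear, mint, tulip, bay, yew, fig, lime}, right has 0 { }.
    Root fig: left subtree has 5 nodes {pear, mint, tulip, bay, yew}, right has 1 {lime}.
      Root bay: left subtree has 3 nodes {pear, mint, tulip}, right has 1 {yew}.
        Root mint: left subtree has 1 node {pear}, right has 1 {tulip}.
  Root cedar: left subtree has 2 nodes {lily, elm}, right has 2 {teak, fern}.
    Root lily: left subtree has 0 nodes { }, right has 1 {elm}.
    Root teak: left subtree has 0 nodes { }, right has 1 {fern}.

rye poppy fig bay mint pear tulip yew lime cedar lily elm teak fern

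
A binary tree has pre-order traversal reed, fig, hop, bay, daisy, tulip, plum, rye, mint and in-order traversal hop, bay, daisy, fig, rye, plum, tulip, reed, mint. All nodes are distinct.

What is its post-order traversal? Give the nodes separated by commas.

daisy, bay, hop, rye, plum, tulip, fig, mint, reed

The first element of pre-order is the root; it splits in-order into left and right subtrees.
Root reed: left subtree has 7 nodes {hop, bay, daisy, fig, rye, plum, tulip}, right has 1 {mint}.
  Root fig: left subtree has 3 nodes {hop, bay, daisy}, right has 3 {rye, plum, tulip}.
    Root hop: left subtree has 0 nodes { }, right has 2 {bay, daisy}.
      Root bay: left subtree has 0 nodes { }, right has 1 {daisy}.
    Root tulip: left subtree has 2 nodes {rye, plum}, right has 0 { }.
      Root plum: left subtree has 1 node {rye}, right has 0 { }.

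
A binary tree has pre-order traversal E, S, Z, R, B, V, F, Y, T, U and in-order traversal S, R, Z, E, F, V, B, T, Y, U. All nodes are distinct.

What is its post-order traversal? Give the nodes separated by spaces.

R Z S F V T U Y B E

The first element of pre-order is the root; it splits in-order into left and right subtrees.
Root E: left subtree has 3 nodes {S, R, Z}, right has 6 {F, V, B, T, Y, U}.
  Root S: left subtree has 0 nodes { }, right has 2 {R, Z}.
    Root Z: left subtree has 1 node {R}, right has 0 { }.
  Root B: left subtree has 2 nodes {F, V}, right has 3 {T, Y, U}.
    Root V: left subtree has 1 node {F}, right has 0 { }.
    Root Y: left subtree has 1 node {T}, right has 1 {U}.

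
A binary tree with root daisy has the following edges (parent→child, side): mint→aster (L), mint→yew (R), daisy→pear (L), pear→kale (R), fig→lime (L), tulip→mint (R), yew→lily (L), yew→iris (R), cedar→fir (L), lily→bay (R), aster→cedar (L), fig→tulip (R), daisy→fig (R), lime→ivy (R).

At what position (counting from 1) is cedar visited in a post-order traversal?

6

Post-order visits the left subtree, then the right subtree, then the node.
At daisy: go left to pear.
  At pear: no left child.
  At pear: go right to kale.
    kale is a leaf — visit kale.
  Visit pear.
At daisy: go right to fig.
  At fig: go left to lime.
    At lime: no left child.
    At lime: go right to ivy.
      ivy is a leaf — visit ivy.
    Visit lime.
  At fig: go right to tulip.
    At tulip: no left child.
    At tulip: go right to mint.
      At mint: go left to aster.
        At aster: go left to cedar.
          At cedar: go left to fir.
            fir is a leaf — visit fir.
          At cedar: no right child.
          Visit cedar.
        At aster: no right child.
        Visit aster.
      At mint: go right to yew.
        At yew: go left to lily.
          At lily: no left child.
          At lily: go right to bay.
            bay is a leaf — visit bay.
          Visit lily.
        At yew: go right to iris.
          iris is a leaf — visit iris.
        Visit yew.
      Visit mint.
    Visit tulip.
  Visit fig.
Visit daisy.
Full post-order sequence: kale, pear, ivy, lime, fir, cedar, aster, bay, lily, iris, yew, mint, tulip, fig, daisy.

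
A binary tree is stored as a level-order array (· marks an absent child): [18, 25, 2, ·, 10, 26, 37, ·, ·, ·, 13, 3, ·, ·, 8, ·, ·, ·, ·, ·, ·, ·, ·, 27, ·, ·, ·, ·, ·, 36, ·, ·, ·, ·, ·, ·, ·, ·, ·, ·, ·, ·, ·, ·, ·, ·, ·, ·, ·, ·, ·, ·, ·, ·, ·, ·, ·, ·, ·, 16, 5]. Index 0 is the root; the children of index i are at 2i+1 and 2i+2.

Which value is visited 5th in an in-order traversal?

27

In-order visits the left subtree, then the node, then the right subtree.
At 18: go left to 25.
  At 25: no left child.
  Visit 25.
  At 25: go right to 10.
    At 10: no left child.
    Visit 10.
    At 10: go right to 13.
      13 is a leaf — visit 13.
Visit 18.
At 18: go right to 2.
  At 2: go left to 26.
    At 26: go left to 3.
      At 3: go left to 27.
        27 is a leaf — visit 27.
      Visit 3.
      At 3: no right child.
    Visit 26.
    At 26: no right child.
  Visit 2.
  At 2: go right to 37.
    At 37: no left child.
    Visit 37.
    At 37: go right to 8.
      At 8: go left to 36.
        At 36: go left to 16.
          16 is a leaf — visit 16.
        Visit 36.
        At 36: go right to 5.
          5 is a leaf — visit 5.
      Visit 8.
      At 8: no right child.
Full in-order sequence: 25, 10, 13, 18, 27, 3, 26, 2, 37, 16, 36, 5, 8.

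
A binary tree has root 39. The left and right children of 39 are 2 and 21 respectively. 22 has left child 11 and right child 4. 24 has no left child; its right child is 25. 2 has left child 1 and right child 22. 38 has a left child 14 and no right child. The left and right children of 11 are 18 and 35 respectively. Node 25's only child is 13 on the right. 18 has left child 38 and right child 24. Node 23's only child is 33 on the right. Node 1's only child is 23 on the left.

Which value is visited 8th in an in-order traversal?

24

In-order visits the left subtree, then the node, then the right subtree.
At 39: go left to 2.
  At 2: go left to 1.
    At 1: go left to 23.
      At 23: no left child.
      Visit 23.
      At 23: go right to 33.
        33 is a leaf — visit 33.
    Visit 1.
    At 1: no right child.
  Visit 2.
  At 2: go right to 22.
    At 22: go left to 11.
      At 11: go left to 18.
        At 18: go left to 38.
          At 38: go left to 14.
            14 is a leaf — visit 14.
          Visit 38.
          At 38: no right child.
        Visit 18.
        At 18: go right to 24.
          At 24: no left child.
          Visit 24.
          At 24: go right to 25.
            At 25: no left child.
            Visit 25.
            At 25: go right to 13.
              13 is a leaf — visit 13.
      Visit 11.
      At 11: go right to 35.
        35 is a leaf — visit 35.
    Visit 22.
    At 22: go right to 4.
      4 is a leaf — visit 4.
Visit 39.
At 39: go right to 21.
  21 is a leaf — visit 21.
Full in-order sequence: 23, 33, 1, 2, 14, 38, 18, 24, 25, 13, 11, 35, 22, 4, 39, 21.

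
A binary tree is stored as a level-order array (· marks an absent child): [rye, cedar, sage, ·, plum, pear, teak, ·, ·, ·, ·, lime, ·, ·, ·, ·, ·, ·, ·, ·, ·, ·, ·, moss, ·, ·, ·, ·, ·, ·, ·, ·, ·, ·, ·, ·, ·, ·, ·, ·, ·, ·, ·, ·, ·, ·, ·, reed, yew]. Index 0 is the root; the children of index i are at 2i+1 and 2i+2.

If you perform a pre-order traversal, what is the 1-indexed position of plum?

3

Pre-order visits the node, then its left subtree, then its right subtree.
Visit rye.
At rye: go left to cedar.
  Visit cedar.
  At cedar: no left child.
  At cedar: go right to plum.
    plum is a leaf — visit plum.
At rye: go right to sage.
  Visit sage.
  At sage: go left to pear.
    Visit pear.
    At pear: go left to lime.
      Visit lime.
      At lime: go left to moss.
        Visit moss.
        At moss: go left to reed.
          reed is a leaf — visit reed.
        At moss: go right to yew.
          yew is a leaf — visit yew.
      At lime: no right child.
    At pear: no right child.
  At sage: go right to teak.
    teak is a leaf — visit teak.
Full pre-order sequence: rye, cedar, plum, sage, pear, lime, moss, reed, yew, teak.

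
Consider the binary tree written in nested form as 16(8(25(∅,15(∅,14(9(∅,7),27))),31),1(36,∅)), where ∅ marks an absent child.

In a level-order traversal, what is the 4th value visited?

25

Level-order visits nodes level by level from the root, left to right within each level.
Level 0: 16
Level 1: 8, 1
Level 2: 25, 31, 36
Level 3: 15
Level 4: 14
Level 5: 9, 27
Level 6: 7
Full level-order sequence: 16, 8, 1, 25, 31, 36, 15, 14, 9, 27, 7.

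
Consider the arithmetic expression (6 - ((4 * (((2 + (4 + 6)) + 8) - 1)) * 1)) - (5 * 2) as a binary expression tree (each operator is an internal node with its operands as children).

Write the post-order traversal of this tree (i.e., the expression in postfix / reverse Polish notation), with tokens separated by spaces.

Post-order on an expression tree gives postfix notation: for each operator, emit left operand, right operand, then the operator.

6 4 2 4 6 + + 8 + 1 - * 1 * - 5 2 * -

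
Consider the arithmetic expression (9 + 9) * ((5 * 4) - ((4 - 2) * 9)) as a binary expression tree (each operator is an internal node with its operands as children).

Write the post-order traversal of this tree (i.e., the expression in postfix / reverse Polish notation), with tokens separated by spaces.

Post-order on an expression tree gives postfix notation: for each operator, emit left operand, right operand, then the operator.

9 9 + 5 4 * 4 2 - 9 * - *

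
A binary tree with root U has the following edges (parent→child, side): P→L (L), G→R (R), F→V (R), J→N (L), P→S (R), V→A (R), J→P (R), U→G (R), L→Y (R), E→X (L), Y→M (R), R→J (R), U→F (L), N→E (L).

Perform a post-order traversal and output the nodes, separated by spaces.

Post-order visits the left subtree, then the right subtree, then the node.
At U: go left to F.
  At F: no left child.
  At F: go right to V.
    At V: no left child.
    At V: go right to A.
      A is a leaf — visit A.
    Visit V.
  Visit F.
At U: go right to G.
  At G: no left child.
  At G: go right to R.
    At R: no left child.
    At R: go right to J.
      At J: go left to N.
        At N: go left to E.
          At E: go left to X.
            X is a leaf — visit X.
          At E: no right child.
          Visit E.
        At N: no right child.
        Visit N.
      At J: go right to P.
        At P: go left to L.
          At L: no left child.
          At L: go right to Y.
            At Y: no left child.
            At Y: go right to M.
              M is a leaf — visit M.
            Visit Y.
          Visit L.
        At P: go right to S.
          S is a leaf — visit S.
        Visit P.
      Visit J.
    Visit R.
  Visit G.
Visit U.

A V F X E N M Y L S P J R G U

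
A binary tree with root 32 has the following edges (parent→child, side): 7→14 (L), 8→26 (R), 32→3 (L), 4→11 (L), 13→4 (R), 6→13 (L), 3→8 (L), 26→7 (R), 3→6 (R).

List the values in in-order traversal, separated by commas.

In-order visits the left subtree, then the node, then the right subtree.
At 32: go left to 3.
  At 3: go left to 8.
    At 8: no left child.
    Visit 8.
    At 8: go right to 26.
      At 26: no left child.
      Visit 26.
      At 26: go right to 7.
        At 7: go left to 14.
          14 is a leaf — visit 14.
        Visit 7.
        At 7: no right child.
  Visit 3.
  At 3: go right to 6.
    At 6: go left to 13.
      At 13: no left child.
      Visit 13.
      At 13: go right to 4.
        At 4: go left to 11.
          11 is a leaf — visit 11.
        Visit 4.
        At 4: no right child.
    Visit 6.
    At 6: no right child.
Visit 32.
At 32: no right child.

8, 26, 14, 7, 3, 13, 11, 4, 6, 32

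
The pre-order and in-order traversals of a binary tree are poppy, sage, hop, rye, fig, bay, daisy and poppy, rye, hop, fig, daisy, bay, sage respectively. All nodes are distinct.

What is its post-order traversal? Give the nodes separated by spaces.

rye daisy bay fig hop sage poppy

The first element of pre-order is the root; it splits in-order into left and right subtrees.
Root poppy: left subtree has 0 nodes { }, right has 6 {rye, hop, fig, daisy, bay, sage}.
  Root sage: left subtree has 5 nodes {rye, hop, fig, daisy, bay}, right has 0 { }.
    Root hop: left subtree has 1 node {rye}, right has 3 {fig, daisy, bay}.
      Root fig: left subtree has 0 nodes { }, right has 2 {daisy, bay}.
        Root bay: left subtree has 1 node {daisy}, right has 0 { }.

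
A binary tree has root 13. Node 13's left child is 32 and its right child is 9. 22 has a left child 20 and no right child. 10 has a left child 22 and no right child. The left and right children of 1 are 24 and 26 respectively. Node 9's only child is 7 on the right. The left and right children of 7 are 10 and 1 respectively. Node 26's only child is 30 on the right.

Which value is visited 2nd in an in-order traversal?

In-order visits the left subtree, then the node, then the right subtree.
At 13: go left to 32.
  32 is a leaf — visit 32.
Visit 13.
At 13: go right to 9.
  At 9: no left child.
  Visit 9.
  At 9: go right to 7.
    At 7: go left to 10.
      At 10: go left to 22.
        At 22: go left to 20.
          20 is a leaf — visit 20.
        Visit 22.
        At 22: no right child.
      Visit 10.
      At 10: no right child.
    Visit 7.
    At 7: go right to 1.
      At 1: go left to 24.
        24 is a leaf — visit 24.
      Visit 1.
      At 1: go right to 26.
        At 26: no left child.
        Visit 26.
        At 26: go right to 30.
          30 is a leaf — visit 30.
Full in-order sequence: 32, 13, 9, 20, 22, 10, 7, 24, 1, 26, 30.

13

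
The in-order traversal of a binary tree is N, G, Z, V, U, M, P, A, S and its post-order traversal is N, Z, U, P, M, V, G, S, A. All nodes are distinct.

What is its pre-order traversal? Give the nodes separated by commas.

The last element of post-order is the root; it splits in-order into left and right subtrees.
Root A: left subtree has 7 nodes {N, G, Z, V, U, M, P}, right has 1 {S}.
  Root G: left subtree has 1 node {N}, right has 5 {Z, V, U, M, P}.
    Root V: left subtree has 1 node {Z}, right has 3 {U, M, P}.
      Root M: left subtree has 1 node {U}, right has 1 {P}.

A, G, N, V, Z, M, U, P, S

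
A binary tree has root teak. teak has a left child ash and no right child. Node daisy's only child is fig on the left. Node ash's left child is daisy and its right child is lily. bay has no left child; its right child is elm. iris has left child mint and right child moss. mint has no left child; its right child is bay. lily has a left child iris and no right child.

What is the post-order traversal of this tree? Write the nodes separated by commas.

Post-order visits the left subtree, then the right subtree, then the node.
At teak: go left to ash.
  At ash: go left to daisy.
    At daisy: go left to fig.
      fig is a leaf — visit fig.
    At daisy: no right child.
    Visit daisy.
  At ash: go right to lily.
    At lily: go left to iris.
      At iris: go left to mint.
        At mint: no left child.
        At mint: go right to bay.
          At bay: no left child.
          At bay: go right to elm.
            elm is a leaf — visit elm.
          Visit bay.
        Visit mint.
      At iris: go right to moss.
        moss is a leaf — visit moss.
      Visit iris.
    At lily: no right child.
    Visit lily.
  Visit ash.
At teak: no right child.
Visit teak.

fig, daisy, elm, bay, mint, moss, iris, lily, ash, teak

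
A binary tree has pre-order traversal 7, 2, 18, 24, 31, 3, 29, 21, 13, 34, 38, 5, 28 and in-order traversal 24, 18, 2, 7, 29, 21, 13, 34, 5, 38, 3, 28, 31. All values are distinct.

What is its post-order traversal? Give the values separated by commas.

The first element of pre-order is the root; it splits in-order into left and right subtrees.
Root 7: left subtree has 3 nodes {24, 18, 2}, right has 9 {29, 21, 13, 34, 5, 38, 3, 28, 31}.
  Root 2: left subtree has 2 nodes {24, 18}, right has 0 { }.
    Root 18: left subtree has 1 node {24}, right has 0 { }.
  Root 31: left subtree has 8 nodes {29, 21, 13, 34, 5, 38, 3, 28}, right has 0 { }.
    Root 3: left subtree has 6 nodes {29, 21, 13, 34, 5, 38}, right has 1 {28}.
      Root 29: left subtree has 0 nodes { }, right has 5 {21, 13, 34, 5, 38}.
        Root 21: left subtree has 0 nodes { }, right has 4 {13, 34, 5, 38}.
          Root 13: left subtree has 0 nodes { }, right has 3 {34, 5, 38}.
            Root 34: left subtree has 0 nodes { }, right has 2 {5, 38}.
              Root 38: left subtree has 1 node {5}, right has 0 { }.

24, 18, 2, 5, 38, 34, 13, 21, 29, 28, 3, 31, 7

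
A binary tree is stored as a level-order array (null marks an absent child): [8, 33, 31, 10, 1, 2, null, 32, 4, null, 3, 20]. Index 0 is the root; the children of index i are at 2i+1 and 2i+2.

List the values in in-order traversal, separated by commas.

32, 10, 4, 33, 1, 3, 8, 20, 2, 31

In-order visits the left subtree, then the node, then the right subtree.
At 8: go left to 33.
  At 33: go left to 10.
    At 10: go left to 32.
      32 is a leaf — visit 32.
    Visit 10.
    At 10: go right to 4.
      4 is a leaf — visit 4.
  Visit 33.
  At 33: go right to 1.
    At 1: no left child.
    Visit 1.
    At 1: go right to 3.
      3 is a leaf — visit 3.
Visit 8.
At 8: go right to 31.
  At 31: go left to 2.
    At 2: go left to 20.
      20 is a leaf — visit 20.
    Visit 2.
    At 2: no right child.
  Visit 31.
  At 31: no right child.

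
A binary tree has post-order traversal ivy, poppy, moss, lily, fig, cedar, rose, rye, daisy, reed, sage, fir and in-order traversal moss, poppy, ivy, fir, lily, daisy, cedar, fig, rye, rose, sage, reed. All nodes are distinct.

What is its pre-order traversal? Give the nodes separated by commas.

The last element of post-order is the root; it splits in-order into left and right subtrees.
Root fir: left subtree has 3 nodes {moss, poppy, ivy}, right has 8 {lily, daisy, cedar, fig, rye, rose, sage, reed}.
  Root moss: left subtree has 0 nodes { }, right has 2 {poppy, ivy}.
    Root poppy: left subtree has 0 nodes { }, right has 1 {ivy}.
  Root sage: left subtree has 6 nodes {lily, daisy, cedar, fig, rye, rose}, right has 1 {reed}.
    Root daisy: left subtree has 1 node {lily}, right has 4 {cedar, fig, rye, rose}.
      Root rye: left subtree has 2 nodes {cedar, fig}, right has 1 {rose}.
        Root cedar: left subtree has 0 nodes { }, right has 1 {fig}.

fir, moss, poppy, ivy, sage, daisy, lily, rye, cedar, fig, rose, reed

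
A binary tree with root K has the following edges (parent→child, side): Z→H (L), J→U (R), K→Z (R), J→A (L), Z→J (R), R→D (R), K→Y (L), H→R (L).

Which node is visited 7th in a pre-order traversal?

Pre-order visits the node, then its left subtree, then its right subtree.
Visit K.
At K: go left to Y.
  Y is a leaf — visit Y.
At K: go right to Z.
  Visit Z.
  At Z: go left to H.
    Visit H.
    At H: go left to R.
      Visit R.
      At R: no left child.
      At R: go right to D.
        D is a leaf — visit D.
    At H: no right child.
  At Z: go right to J.
    Visit J.
    At J: go left to A.
      A is a leaf — visit A.
    At J: go right to U.
      U is a leaf — visit U.
Full pre-order sequence: K, Y, Z, H, R, D, J, A, U.

J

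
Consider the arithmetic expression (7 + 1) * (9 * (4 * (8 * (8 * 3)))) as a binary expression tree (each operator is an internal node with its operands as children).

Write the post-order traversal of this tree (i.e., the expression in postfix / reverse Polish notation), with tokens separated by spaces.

Post-order on an expression tree gives postfix notation: for each operator, emit left operand, right operand, then the operator.

7 1 + 9 4 8 8 3 * * * * *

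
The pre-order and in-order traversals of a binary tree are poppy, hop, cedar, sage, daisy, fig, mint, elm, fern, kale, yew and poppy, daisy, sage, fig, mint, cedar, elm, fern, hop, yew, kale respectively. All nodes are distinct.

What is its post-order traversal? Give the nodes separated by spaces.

daisy mint fig sage fern elm cedar yew kale hop poppy

The first element of pre-order is the root; it splits in-order into left and right subtrees.
Root poppy: left subtree has 0 nodes { }, right has 10 {daisy, sage, fig, mint, cedar, elm, fern, hop, yew, kale}.
  Root hop: left subtree has 7 nodes {daisy, sage, fig, mint, cedar, elm, fern}, right has 2 {yew, kale}.
    Root cedar: left subtree has 4 nodes {daisy, sage, fig, mint}, right has 2 {elm, fern}.
      Root sage: left subtree has 1 node {daisy}, right has 2 {fig, mint}.
        Root fig: left subtree has 0 nodes { }, right has 1 {mint}.
      Root elm: left subtree has 0 nodes { }, right has 1 {fern}.
    Root kale: left subtree has 1 node {yew}, right has 0 { }.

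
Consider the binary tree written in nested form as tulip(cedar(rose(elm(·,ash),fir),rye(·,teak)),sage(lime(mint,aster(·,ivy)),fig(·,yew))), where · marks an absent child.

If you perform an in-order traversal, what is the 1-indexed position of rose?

3

In-order visits the left subtree, then the node, then the right subtree.
At tulip: go left to cedar.
  At cedar: go left to rose.
    At rose: go left to elm.
      At elm: no left child.
      Visit elm.
      At elm: go right to ash.
        ash is a leaf — visit ash.
    Visit rose.
    At rose: go right to fir.
      fir is a leaf — visit fir.
  Visit cedar.
  At cedar: go right to rye.
    At rye: no left child.
    Visit rye.
    At rye: go right to teak.
      teak is a leaf — visit teak.
Visit tulip.
At tulip: go right to sage.
  At sage: go left to lime.
    At lime: go left to mint.
      mint is a leaf — visit mint.
    Visit lime.
    At lime: go right to aster.
      At aster: no left child.
      Visit aster.
      At aster: go right to ivy.
        ivy is a leaf — visit ivy.
  Visit sage.
  At sage: go right to fig.
    At fig: no left child.
    Visit fig.
    At fig: go right to yew.
      yew is a leaf — visit yew.
Full in-order sequence: elm, ash, rose, fir, cedar, rye, teak, tulip, mint, lime, aster, ivy, sage, fig, yew.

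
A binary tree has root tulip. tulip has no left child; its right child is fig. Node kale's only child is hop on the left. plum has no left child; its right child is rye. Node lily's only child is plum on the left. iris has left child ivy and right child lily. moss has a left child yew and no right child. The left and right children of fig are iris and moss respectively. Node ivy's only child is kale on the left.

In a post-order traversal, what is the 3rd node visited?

Post-order visits the left subtree, then the right subtree, then the node.
At tulip: no left child.
At tulip: go right to fig.
  At fig: go left to iris.
    At iris: go left to ivy.
      At ivy: go left to kale.
        At kale: go left to hop.
          hop is a leaf — visit hop.
        At kale: no right child.
        Visit kale.
      At ivy: no right child.
      Visit ivy.
    At iris: go right to lily.
      At lily: go left to plum.
        At plum: no left child.
        At plum: go right to rye.
          rye is a leaf — visit rye.
        Visit plum.
      At lily: no right child.
      Visit lily.
    Visit iris.
  At fig: go right to moss.
    At moss: go left to yew.
      yew is a leaf — visit yew.
    At moss: no right child.
    Visit moss.
  Visit fig.
Visit tulip.
Full post-order sequence: hop, kale, ivy, rye, plum, lily, iris, yew, moss, fig, tulip.

ivy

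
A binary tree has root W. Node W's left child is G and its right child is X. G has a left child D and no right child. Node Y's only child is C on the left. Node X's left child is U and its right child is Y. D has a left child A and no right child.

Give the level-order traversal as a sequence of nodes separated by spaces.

Level-order visits nodes level by level from the root, left to right within each level.
Level 0: W
Level 1: G, X
Level 2: D, U, Y
Level 3: A, C

W G X D U Y A C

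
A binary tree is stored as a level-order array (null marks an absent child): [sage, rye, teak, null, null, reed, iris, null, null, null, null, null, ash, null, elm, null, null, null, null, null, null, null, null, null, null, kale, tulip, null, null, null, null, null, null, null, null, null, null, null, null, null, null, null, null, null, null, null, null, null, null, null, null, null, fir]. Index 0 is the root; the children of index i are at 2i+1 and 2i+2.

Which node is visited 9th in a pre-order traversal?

Pre-order visits the node, then its left subtree, then its right subtree.
Visit sage.
At sage: go left to rye.
  rye is a leaf — visit rye.
At sage: go right to teak.
  Visit teak.
  At teak: go left to reed.
    Visit reed.
    At reed: no left child.
    At reed: go right to ash.
      Visit ash.
      At ash: go left to kale.
        Visit kale.
        At kale: no left child.
        At kale: go right to fir.
          fir is a leaf — visit fir.
      At ash: go right to tulip.
        tulip is a leaf — visit tulip.
  At teak: go right to iris.
    Visit iris.
    At iris: no left child.
    At iris: go right to elm.
      elm is a leaf — visit elm.
Full pre-order sequence: sage, rye, teak, reed, ash, kale, fir, tulip, iris, elm.

iris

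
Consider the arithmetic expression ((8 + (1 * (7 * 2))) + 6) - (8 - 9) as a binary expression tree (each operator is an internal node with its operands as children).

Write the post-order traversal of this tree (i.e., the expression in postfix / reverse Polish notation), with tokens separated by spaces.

8 1 7 2 * * + 6 + 8 9 - -

Post-order on an expression tree gives postfix notation: for each operator, emit left operand, right operand, then the operator.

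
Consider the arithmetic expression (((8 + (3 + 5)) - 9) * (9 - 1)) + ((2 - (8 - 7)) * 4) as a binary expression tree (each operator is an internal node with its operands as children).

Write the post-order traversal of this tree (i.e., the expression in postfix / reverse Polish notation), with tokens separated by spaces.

8 3 5 + + 9 - 9 1 - * 2 8 7 - - 4 * +

Post-order on an expression tree gives postfix notation: for each operator, emit left operand, right operand, then the operator.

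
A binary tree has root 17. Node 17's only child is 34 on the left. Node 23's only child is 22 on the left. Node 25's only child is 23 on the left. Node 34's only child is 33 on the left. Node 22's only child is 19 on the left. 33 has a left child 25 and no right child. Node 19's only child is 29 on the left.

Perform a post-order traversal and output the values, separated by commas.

Post-order visits the left subtree, then the right subtree, then the node.
At 17: go left to 34.
  At 34: go left to 33.
    At 33: go left to 25.
      At 25: go left to 23.
        At 23: go left to 22.
          At 22: go left to 19.
            At 19: go left to 29.
              29 is a leaf — visit 29.
            At 19: no right child.
            Visit 19.
          At 22: no right child.
          Visit 22.
        At 23: no right child.
        Visit 23.
      At 25: no right child.
      Visit 25.
    At 33: no right child.
    Visit 33.
  At 34: no right child.
  Visit 34.
At 17: no right child.
Visit 17.

29, 19, 22, 23, 25, 33, 34, 17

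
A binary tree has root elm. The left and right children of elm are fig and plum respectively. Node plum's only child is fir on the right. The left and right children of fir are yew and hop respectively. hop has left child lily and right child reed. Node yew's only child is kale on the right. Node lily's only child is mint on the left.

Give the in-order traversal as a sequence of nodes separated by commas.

In-order visits the left subtree, then the node, then the right subtree.
At elm: go left to fig.
  fig is a leaf — visit fig.
Visit elm.
At elm: go right to plum.
  At plum: no left child.
  Visit plum.
  At plum: go right to fir.
    At fir: go left to yew.
      At yew: no left child.
      Visit yew.
      At yew: go right to kale.
        kale is a leaf — visit kale.
    Visit fir.
    At fir: go right to hop.
      At hop: go left to lily.
        At lily: go left to mint.
          mint is a leaf — visit mint.
        Visit lily.
        At lily: no right child.
      Visit hop.
      At hop: go right to reed.
        reed is a leaf — visit reed.

fig, elm, plum, yew, kale, fir, mint, lily, hop, reed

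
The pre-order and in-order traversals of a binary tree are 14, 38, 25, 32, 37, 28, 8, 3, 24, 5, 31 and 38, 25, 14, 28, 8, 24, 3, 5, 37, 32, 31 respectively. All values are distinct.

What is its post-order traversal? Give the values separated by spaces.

25 38 24 5 3 8 28 37 31 32 14

The first element of pre-order is the root; it splits in-order into left and right subtrees.
Root 14: left subtree has 2 nodes {38, 25}, right has 8 {28, 8, 24, 3, 5, 37, 32, 31}.
  Root 38: left subtree has 0 nodes { }, right has 1 {25}.
  Root 32: left subtree has 6 nodes {28, 8, 24, 3, 5, 37}, right has 1 {31}.
    Root 37: left subtree has 5 nodes {28, 8, 24, 3, 5}, right has 0 { }.
      Root 28: left subtree has 0 nodes { }, right has 4 {8, 24, 3, 5}.
        Root 8: left subtree has 0 nodes { }, right has 3 {24, 3, 5}.
          Root 3: left subtree has 1 node {24}, right has 1 {5}.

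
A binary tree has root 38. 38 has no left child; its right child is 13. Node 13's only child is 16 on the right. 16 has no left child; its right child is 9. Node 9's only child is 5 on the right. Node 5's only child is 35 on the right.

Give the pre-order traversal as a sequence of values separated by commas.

38, 13, 16, 9, 5, 35

Pre-order visits the node, then its left subtree, then its right subtree.
Visit 38.
At 38: no left child.
At 38: go right to 13.
  Visit 13.
  At 13: no left child.
  At 13: go right to 16.
    Visit 16.
    At 16: no left child.
    At 16: go right to 9.
      Visit 9.
      At 9: no left child.
      At 9: go right to 5.
        Visit 5.
        At 5: no left child.
        At 5: go right to 35.
          35 is a leaf — visit 35.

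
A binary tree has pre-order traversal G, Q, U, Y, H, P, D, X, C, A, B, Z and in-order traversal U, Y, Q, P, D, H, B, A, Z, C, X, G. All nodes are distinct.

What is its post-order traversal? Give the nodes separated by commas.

The first element of pre-order is the root; it splits in-order into left and right subtrees.
Root G: left subtree has 11 nodes {U, Y, Q, P, D, H, B, A, Z, C, X}, right has 0 { }.
  Root Q: left subtree has 2 nodes {U, Y}, right has 8 {P, D, H, B, A, Z, C, X}.
    Root U: left subtree has 0 nodes { }, right has 1 {Y}.
    Root H: left subtree has 2 nodes {P, D}, right has 5 {B, A, Z, C, X}.
      Root P: left subtree has 0 nodes { }, right has 1 {D}.
      Root X: left subtree has 4 nodes {B, A, Z, C}, right has 0 { }.
        Root C: left subtree has 3 nodes {B, A, Z}, right has 0 { }.
          Root A: left subtree has 1 node {B}, right has 1 {Z}.

Y, U, D, P, B, Z, A, C, X, H, Q, G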